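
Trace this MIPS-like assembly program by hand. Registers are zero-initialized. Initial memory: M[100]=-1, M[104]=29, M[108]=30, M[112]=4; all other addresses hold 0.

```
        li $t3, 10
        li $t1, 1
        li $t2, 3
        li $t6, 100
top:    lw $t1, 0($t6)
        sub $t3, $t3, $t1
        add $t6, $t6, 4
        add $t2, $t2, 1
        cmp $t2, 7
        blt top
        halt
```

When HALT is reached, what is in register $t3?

-52

$t3=10
$t1=1
$t2=3
$t6=100
$t1=M[100]=-1
$t3=10-(-1)=11
$t6=100+4=104
$t2=3+1=4
cmp $t2, 7  (cmp 4,7)
blt top: taken
$t1=M[104]=29
$t3=11-29=-18
$t6=104+4=108
$t2=4+1=5
cmp $t2, 7  (cmp 5,7)
blt top: taken
$t1=M[108]=30
$t3=(-18)-30=-48
$t6=108+4=112
$t2=5+1=6
cmp $t2, 7  (cmp 6,7)
blt top: taken
$t1=M[112]=4
$t3=(-48)-4=-52
$t6=112+4=116
$t2=6+1=7
cmp $t2, 7  (cmp 7,7)
blt top: not taken
halt.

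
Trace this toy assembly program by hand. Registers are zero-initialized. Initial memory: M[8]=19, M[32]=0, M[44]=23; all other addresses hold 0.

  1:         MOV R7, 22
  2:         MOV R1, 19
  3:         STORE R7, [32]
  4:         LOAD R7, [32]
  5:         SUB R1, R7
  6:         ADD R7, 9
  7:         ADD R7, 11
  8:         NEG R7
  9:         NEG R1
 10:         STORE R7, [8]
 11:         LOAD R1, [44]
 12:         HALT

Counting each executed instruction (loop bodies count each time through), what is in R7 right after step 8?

-42

MOV R7, 22 → R7=22
MOV R1, 19 → R1=19
STORE R7, [32] → M[32]=22
LOAD R7, [32] → R7=M[32]=22
SUB R1, R7 → R1=19-22=-3
ADD R7, 9 → R7=22+9=31
ADD R7, 11 → R7=31+11=42
NEG R7 → R7=-(42)=-42
After step 8: R7 = -42.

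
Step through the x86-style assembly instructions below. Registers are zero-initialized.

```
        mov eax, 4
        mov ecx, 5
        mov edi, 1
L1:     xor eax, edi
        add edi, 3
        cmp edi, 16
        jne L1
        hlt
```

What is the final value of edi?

16

after mov eax, 4: eax=4
after mov ecx, 5: ecx=5
after mov edi, 1: edi=1
after xor eax, edi: eax=4^1=5
after add edi, 3: edi=1+3=4
cmp edi, 16  (cmp 4,16)
jne L1: taken
after xor eax, edi: eax=5^4=1
after add edi, 3: edi=4+3=7
cmp edi, 16  (cmp 7,16)
jne L1: taken
after xor eax, edi: eax=1^7=6
after add edi, 3: edi=7+3=10
cmp edi, 16  (cmp 10,16)
jne L1: taken
after xor eax, edi: eax=6^10=12
after add edi, 3: edi=10+3=13
cmp edi, 16  (cmp 13,16)
jne L1: taken
after xor eax, edi: eax=12^13=1
after add edi, 3: edi=13+3=16
cmp edi, 16  (cmp 16,16)
jne L1: not taken
halt.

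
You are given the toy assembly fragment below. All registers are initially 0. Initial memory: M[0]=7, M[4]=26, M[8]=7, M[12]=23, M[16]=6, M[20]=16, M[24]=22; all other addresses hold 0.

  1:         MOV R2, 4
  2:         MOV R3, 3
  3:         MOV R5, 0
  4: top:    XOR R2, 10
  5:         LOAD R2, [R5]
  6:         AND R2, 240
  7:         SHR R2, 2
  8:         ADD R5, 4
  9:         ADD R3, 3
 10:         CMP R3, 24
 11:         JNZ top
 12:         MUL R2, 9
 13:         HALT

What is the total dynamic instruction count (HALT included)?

after MOV R2, 4: R2=4
after MOV R3, 3: R3=3
after MOV R5, 0: R5=0
after XOR R2, 10: R2=4^10=14
after LOAD R2, [R5]: R2=M[0]=7
after AND R2, 240: R2=7&240=0
after SHR R2, 2: R2=0>>2=0
after ADD R5, 4: R5=0+4=4
after ADD R3, 3: R3=3+3=6
CMP R3, 24  (cmp 6,24)
JNZ top: taken
after XOR R2, 10: R2=0^10=10
after LOAD R2, [R5]: R2=M[4]=26
after AND R2, 240: R2=26&240=16
after SHR R2, 2: R2=16>>2=4
after ADD R5, 4: R5=4+4=8
after ADD R3, 3: R3=6+3=9
CMP R3, 24  (cmp 9,24)
JNZ top: taken
after XOR R2, 10: R2=4^10=14
after LOAD R2, [R5]: R2=M[8]=7
after AND R2, 240: R2=7&240=0
after SHR R2, 2: R2=0>>2=0
after ADD R5, 4: R5=8+4=12
after ADD R3, 3: R3=9+3=12
CMP R3, 24  (cmp 12,24)
JNZ top: taken
after XOR R2, 10: R2=0^10=10
after LOAD R2, [R5]: R2=M[12]=23
after AND R2, 240: R2=23&240=16
after SHR R2, 2: R2=16>>2=4
after ADD R5, 4: R5=12+4=16
after ADD R3, 3: R3=12+3=15
CMP R3, 24  (cmp 15,24)
JNZ top: taken
after XOR R2, 10: R2=4^10=14
after LOAD R2, [R5]: R2=M[16]=6
after AND R2, 240: R2=6&240=0
after SHR R2, 2: R2=0>>2=0
after ADD R5, 4: R5=16+4=20
after ADD R3, 3: R3=15+3=18
CMP R3, 24  (cmp 18,24)
JNZ top: taken
after XOR R2, 10: R2=0^10=10
after LOAD R2, [R5]: R2=M[20]=16
after AND R2, 240: R2=16&240=16
after SHR R2, 2: R2=16>>2=4
after ADD R5, 4: R5=20+4=24
after ADD R3, 3: R3=18+3=21
CMP R3, 24  (cmp 21,24)
JNZ top: taken
after XOR R2, 10: R2=4^10=14
after LOAD R2, [R5]: R2=M[24]=22
after AND R2, 240: R2=22&240=16
after SHR R2, 2: R2=16>>2=4
after ADD R5, 4: R5=24+4=28
after ADD R3, 3: R3=21+3=24
CMP R3, 24  (cmp 24,24)
JNZ top: not taken
after MUL R2, 9: R2=4*9=36
halt.
Total executed instructions: 61.

61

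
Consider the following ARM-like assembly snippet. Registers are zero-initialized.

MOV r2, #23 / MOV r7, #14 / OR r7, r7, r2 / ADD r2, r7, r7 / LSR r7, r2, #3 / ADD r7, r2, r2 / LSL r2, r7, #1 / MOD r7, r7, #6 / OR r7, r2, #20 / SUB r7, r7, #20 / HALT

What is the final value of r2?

248

after MOV r2, #23: r2=23
after MOV r7, #14: r7=14
after OR r7, r7, r2: r7=14|23=31
after ADD r2, r7, r7: r2=31+31=62
after LSR r7, r2, #3: r7=62>>3=7
after ADD r7, r2, r2: r7=62+62=124
after LSL r2, r7, #1: r2=124<<1=248
after MOD r7, r7, #6: r7=124%6=4
after OR r7, r2, #20: r7=248|20=252
after SUB r7, r7, #20: r7=252-20=232
halt.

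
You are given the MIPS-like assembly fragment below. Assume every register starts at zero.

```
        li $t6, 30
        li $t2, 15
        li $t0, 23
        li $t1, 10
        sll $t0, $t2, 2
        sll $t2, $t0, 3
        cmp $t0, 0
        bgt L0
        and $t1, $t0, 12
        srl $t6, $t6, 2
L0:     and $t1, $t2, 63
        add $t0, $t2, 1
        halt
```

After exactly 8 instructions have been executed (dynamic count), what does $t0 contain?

after li $t6, 30: $t6=30
after li $t2, 15: $t2=15
after li $t0, 23: $t0=23
after li $t1, 10: $t1=10
after sll $t0, $t2, 2: $t0=15<<2=60
after sll $t2, $t0, 3: $t2=60<<3=480
cmp $t0, 0  (cmp 60,0)
bgt L0: taken
After step 8: $t0 = 60.

60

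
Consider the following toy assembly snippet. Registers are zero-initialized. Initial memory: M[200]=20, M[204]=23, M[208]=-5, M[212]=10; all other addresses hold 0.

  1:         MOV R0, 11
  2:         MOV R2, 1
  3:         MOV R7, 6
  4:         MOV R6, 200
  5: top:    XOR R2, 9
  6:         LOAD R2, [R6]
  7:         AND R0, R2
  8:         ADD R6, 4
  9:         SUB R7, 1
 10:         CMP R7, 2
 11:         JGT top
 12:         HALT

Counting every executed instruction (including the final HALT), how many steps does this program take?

R0=11
R2=1
R7=6
R6=200
R2=1^9=8
R2=M[200]=20
R0=11&20=0
R6=200+4=204
R7=6-1=5
CMP R7, 2  (cmp 5,2)
JGT top: taken
R2=20^9=29
R2=M[204]=23
R0=0&23=0
R6=204+4=208
R7=5-1=4
CMP R7, 2  (cmp 4,2)
JGT top: taken
R2=23^9=30
R2=M[208]=-5
R0=0&(-5)=0
R6=208+4=212
R7=4-1=3
CMP R7, 2  (cmp 3,2)
JGT top: taken
R2=(-5)^9=-14
R2=M[212]=10
R0=0&10=0
R6=212+4=216
R7=3-1=2
CMP R7, 2  (cmp 2,2)
JGT top: not taken
halt.
Total executed instructions: 33.

33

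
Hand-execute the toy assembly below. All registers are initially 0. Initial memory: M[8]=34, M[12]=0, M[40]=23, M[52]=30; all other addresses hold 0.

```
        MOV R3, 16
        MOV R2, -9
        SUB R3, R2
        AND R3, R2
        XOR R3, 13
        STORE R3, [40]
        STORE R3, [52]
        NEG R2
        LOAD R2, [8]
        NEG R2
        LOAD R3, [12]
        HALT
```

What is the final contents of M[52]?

28

MOV R3, 16 → R3=16
MOV R2, -9 → R2=-9
SUB R3, R2 → R3=16-(-9)=25
AND R3, R2 → R3=25&(-9)=17
XOR R3, 13 → R3=17^13=28
STORE R3, [40] → M[40]=28
STORE R3, [52] → M[52]=28
NEG R2 → R2=-(-9)=9
LOAD R2, [8] → R2=M[8]=34
NEG R2 → R2=-(34)=-34
LOAD R3, [12] → R3=M[12]=0
halt.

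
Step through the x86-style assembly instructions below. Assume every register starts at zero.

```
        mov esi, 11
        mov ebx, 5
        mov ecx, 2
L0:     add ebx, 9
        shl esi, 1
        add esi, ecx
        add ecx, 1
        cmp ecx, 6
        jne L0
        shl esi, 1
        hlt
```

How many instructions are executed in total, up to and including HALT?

mov esi, 11 → esi=11
mov ebx, 5 → ebx=5
mov ecx, 2 → ecx=2
add ebx, 9 → ebx=5+9=14
shl esi, 1 → esi=11<<1=22
add esi, ecx → esi=22+2=24
add ecx, 1 → ecx=2+1=3
cmp ecx, 6  (cmp 3,6)
jne L0: taken
add ebx, 9 → ebx=14+9=23
shl esi, 1 → esi=24<<1=48
add esi, ecx → esi=48+3=51
add ecx, 1 → ecx=3+1=4
cmp ecx, 6  (cmp 4,6)
jne L0: taken
add ebx, 9 → ebx=23+9=32
shl esi, 1 → esi=51<<1=102
add esi, ecx → esi=102+4=106
add ecx, 1 → ecx=4+1=5
cmp ecx, 6  (cmp 5,6)
jne L0: taken
add ebx, 9 → ebx=32+9=41
shl esi, 1 → esi=106<<1=212
add esi, ecx → esi=212+5=217
add ecx, 1 → ecx=5+1=6
cmp ecx, 6  (cmp 6,6)
jne L0: not taken
shl esi, 1 → esi=217<<1=434
halt.
Total executed instructions: 29.

29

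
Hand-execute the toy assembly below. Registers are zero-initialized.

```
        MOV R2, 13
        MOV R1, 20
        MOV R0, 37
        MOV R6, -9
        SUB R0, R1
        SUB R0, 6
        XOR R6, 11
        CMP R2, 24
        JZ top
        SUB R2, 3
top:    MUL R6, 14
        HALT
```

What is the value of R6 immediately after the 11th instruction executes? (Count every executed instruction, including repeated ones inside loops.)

-56

R2=13
R1=20
R0=37
R6=-9
R0=37-20=17
R0=17-6=11
R6=(-9)^11=-4
CMP R2, 24  (cmp 13,24)
JZ top: not taken
R2=13-3=10
R6=(-4)*14=-56
After step 11: R6 = -56.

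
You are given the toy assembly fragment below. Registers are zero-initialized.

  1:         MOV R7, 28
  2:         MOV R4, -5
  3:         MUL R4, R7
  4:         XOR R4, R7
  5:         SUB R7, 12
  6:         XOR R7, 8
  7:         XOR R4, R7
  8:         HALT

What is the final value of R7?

MOV R7, 28 → R7=28
MOV R4, -5 → R4=-5
MUL R4, R7 → R4=(-5)*28=-140
XOR R4, R7 → R4=(-140)^28=-152
SUB R7, 12 → R7=28-12=16
XOR R7, 8 → R7=16^8=24
XOR R4, R7 → R4=(-152)^24=-144
halt.

24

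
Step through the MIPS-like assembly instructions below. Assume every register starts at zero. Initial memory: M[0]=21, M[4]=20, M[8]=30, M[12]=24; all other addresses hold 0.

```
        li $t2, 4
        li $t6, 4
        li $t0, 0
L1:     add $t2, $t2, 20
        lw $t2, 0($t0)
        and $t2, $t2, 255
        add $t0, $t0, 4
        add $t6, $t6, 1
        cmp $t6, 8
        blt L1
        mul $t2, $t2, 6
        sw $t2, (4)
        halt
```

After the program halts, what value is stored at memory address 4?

$t2=4
$t6=4
$t0=0
$t2=4+20=24
$t2=M[0]=21
$t2=21&255=21
$t0=0+4=4
$t6=4+1=5
cmp $t6, 8  (cmp 5,8)
blt L1: taken
$t2=21+20=41
$t2=M[4]=20
$t2=20&255=20
$t0=4+4=8
$t6=5+1=6
cmp $t6, 8  (cmp 6,8)
blt L1: taken
$t2=20+20=40
$t2=M[8]=30
$t2=30&255=30
$t0=8+4=12
$t6=6+1=7
cmp $t6, 8  (cmp 7,8)
blt L1: taken
$t2=30+20=50
$t2=M[12]=24
$t2=24&255=24
$t0=12+4=16
$t6=7+1=8
cmp $t6, 8  (cmp 8,8)
blt L1: not taken
$t2=24*6=144
sw $t2, (4) → M[4]=144
halt.

144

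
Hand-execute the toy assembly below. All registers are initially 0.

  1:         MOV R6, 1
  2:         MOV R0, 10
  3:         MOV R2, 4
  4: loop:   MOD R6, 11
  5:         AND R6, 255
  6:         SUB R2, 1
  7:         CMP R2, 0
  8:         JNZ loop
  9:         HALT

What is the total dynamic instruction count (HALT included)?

24

after MOV R6, 1: R6=1
after MOV R0, 10: R0=10
after MOV R2, 4: R2=4
after MOD R6, 11: R6=1%11=1
after AND R6, 255: R6=1&255=1
after SUB R2, 1: R2=4-1=3
CMP R2, 0  (cmp 3,0)
JNZ loop: taken
after MOD R6, 11: R6=1%11=1
after AND R6, 255: R6=1&255=1
after SUB R2, 1: R2=3-1=2
CMP R2, 0  (cmp 2,0)
JNZ loop: taken
after MOD R6, 11: R6=1%11=1
after AND R6, 255: R6=1&255=1
after SUB R2, 1: R2=2-1=1
CMP R2, 0  (cmp 1,0)
JNZ loop: taken
after MOD R6, 11: R6=1%11=1
after AND R6, 255: R6=1&255=1
after SUB R2, 1: R2=1-1=0
CMP R2, 0  (cmp 0,0)
JNZ loop: not taken
halt.
Total executed instructions: 24.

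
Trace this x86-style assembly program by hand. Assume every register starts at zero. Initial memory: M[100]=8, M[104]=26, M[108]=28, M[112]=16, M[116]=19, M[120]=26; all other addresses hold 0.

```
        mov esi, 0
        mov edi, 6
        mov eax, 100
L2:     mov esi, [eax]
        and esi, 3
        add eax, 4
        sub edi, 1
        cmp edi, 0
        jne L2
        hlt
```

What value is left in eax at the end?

124

mov esi, 0 → esi=0
mov edi, 6 → edi=6
mov eax, 100 → eax=100
mov esi, [eax] → esi=M[100]=8
and esi, 3 → esi=8&3=0
add eax, 4 → eax=100+4=104
sub edi, 1 → edi=6-1=5
cmp edi, 0  (cmp 5,0)
jne L2: taken
mov esi, [eax] → esi=M[104]=26
and esi, 3 → esi=26&3=2
add eax, 4 → eax=104+4=108
sub edi, 1 → edi=5-1=4
cmp edi, 0  (cmp 4,0)
jne L2: taken
mov esi, [eax] → esi=M[108]=28
and esi, 3 → esi=28&3=0
add eax, 4 → eax=108+4=112
sub edi, 1 → edi=4-1=3
cmp edi, 0  (cmp 3,0)
jne L2: taken
mov esi, [eax] → esi=M[112]=16
and esi, 3 → esi=16&3=0
add eax, 4 → eax=112+4=116
sub edi, 1 → edi=3-1=2
cmp edi, 0  (cmp 2,0)
jne L2: taken
mov esi, [eax] → esi=M[116]=19
and esi, 3 → esi=19&3=3
add eax, 4 → eax=116+4=120
sub edi, 1 → edi=2-1=1
cmp edi, 0  (cmp 1,0)
jne L2: taken
mov esi, [eax] → esi=M[120]=26
and esi, 3 → esi=26&3=2
add eax, 4 → eax=120+4=124
sub edi, 1 → edi=1-1=0
cmp edi, 0  (cmp 0,0)
jne L2: not taken
halt.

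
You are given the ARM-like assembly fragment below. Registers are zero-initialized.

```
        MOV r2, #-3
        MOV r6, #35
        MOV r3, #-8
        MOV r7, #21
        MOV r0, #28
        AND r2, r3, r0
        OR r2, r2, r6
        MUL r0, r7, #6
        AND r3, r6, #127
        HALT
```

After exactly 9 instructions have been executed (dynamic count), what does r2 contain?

59

after MOV r2, #-3: r2=-3
after MOV r6, #35: r6=35
after MOV r3, #-8: r3=-8
after MOV r7, #21: r7=21
after MOV r0, #28: r0=28
after AND r2, r3, r0: r2=(-8)&28=24
after OR r2, r2, r6: r2=24|35=59
after MUL r0, r7, #6: r0=21*6=126
after AND r3, r6, #127: r3=35&127=35
After step 9: r2 = 59.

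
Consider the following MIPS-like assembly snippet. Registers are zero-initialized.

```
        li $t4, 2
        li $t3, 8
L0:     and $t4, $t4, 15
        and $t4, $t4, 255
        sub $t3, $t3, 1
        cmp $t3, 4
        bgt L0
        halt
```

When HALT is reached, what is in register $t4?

$t4=2
$t3=8
$t4=2&15=2
$t4=2&255=2
$t3=8-1=7
cmp $t3, 4  (cmp 7,4)
bgt L0: taken
$t4=2&15=2
$t4=2&255=2
$t3=7-1=6
cmp $t3, 4  (cmp 6,4)
bgt L0: taken
$t4=2&15=2
$t4=2&255=2
$t3=6-1=5
cmp $t3, 4  (cmp 5,4)
bgt L0: taken
$t4=2&15=2
$t4=2&255=2
$t3=5-1=4
cmp $t3, 4  (cmp 4,4)
bgt L0: not taken
halt.

2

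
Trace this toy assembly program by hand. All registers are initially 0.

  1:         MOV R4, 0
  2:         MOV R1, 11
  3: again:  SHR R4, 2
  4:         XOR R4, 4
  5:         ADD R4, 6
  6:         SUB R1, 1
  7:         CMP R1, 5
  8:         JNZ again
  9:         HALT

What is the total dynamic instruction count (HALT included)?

R4=0
R1=11
R4=0>>2=0
R4=0^4=4
R4=4+6=10
R1=11-1=10
CMP R1, 5  (cmp 10,5)
JNZ again: taken
R4=10>>2=2
R4=2^4=6
R4=6+6=12
R1=10-1=9
CMP R1, 5  (cmp 9,5)
JNZ again: taken
R4=12>>2=3
R4=3^4=7
R4=7+6=13
R1=9-1=8
CMP R1, 5  (cmp 8,5)
JNZ again: taken
R4=13>>2=3
R4=3^4=7
R4=7+6=13
R1=8-1=7
CMP R1, 5  (cmp 7,5)
JNZ again: taken
R4=13>>2=3
R4=3^4=7
R4=7+6=13
R1=7-1=6
CMP R1, 5  (cmp 6,5)
JNZ again: taken
R4=13>>2=3
R4=3^4=7
R4=7+6=13
R1=6-1=5
CMP R1, 5  (cmp 5,5)
JNZ again: not taken
halt.
Total executed instructions: 39.

39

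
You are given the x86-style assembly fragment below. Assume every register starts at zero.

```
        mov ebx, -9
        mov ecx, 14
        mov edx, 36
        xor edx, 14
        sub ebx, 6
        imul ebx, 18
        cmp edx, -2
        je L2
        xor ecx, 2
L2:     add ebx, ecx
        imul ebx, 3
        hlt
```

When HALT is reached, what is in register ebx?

-774

ebx=-9
ecx=14
edx=36
edx=36^14=42
ebx=(-9)-6=-15
ebx=(-15)*18=-270
cmp edx, -2  (cmp 42,-2)
je L2: not taken
ecx=14^2=12
ebx=(-270)+12=-258
ebx=(-258)*3=-774
halt.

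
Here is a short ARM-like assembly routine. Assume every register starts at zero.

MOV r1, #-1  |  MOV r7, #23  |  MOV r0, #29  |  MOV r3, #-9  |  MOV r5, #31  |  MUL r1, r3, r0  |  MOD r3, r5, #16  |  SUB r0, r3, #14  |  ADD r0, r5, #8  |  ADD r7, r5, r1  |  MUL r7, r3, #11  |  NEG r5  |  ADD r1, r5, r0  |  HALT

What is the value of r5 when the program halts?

-31

MOV r1, #-1 → r1=-1
MOV r7, #23 → r7=23
MOV r0, #29 → r0=29
MOV r3, #-9 → r3=-9
MOV r5, #31 → r5=31
MUL r1, r3, r0 → r1=(-9)*29=-261
MOD r3, r5, #16 → r3=31%16=15
SUB r0, r3, #14 → r0=15-14=1
ADD r0, r5, #8 → r0=31+8=39
ADD r7, r5, r1 → r7=31+(-261)=-230
MUL r7, r3, #11 → r7=15*11=165
NEG r5 → r5=-(31)=-31
ADD r1, r5, r0 → r1=(-31)+39=8
halt.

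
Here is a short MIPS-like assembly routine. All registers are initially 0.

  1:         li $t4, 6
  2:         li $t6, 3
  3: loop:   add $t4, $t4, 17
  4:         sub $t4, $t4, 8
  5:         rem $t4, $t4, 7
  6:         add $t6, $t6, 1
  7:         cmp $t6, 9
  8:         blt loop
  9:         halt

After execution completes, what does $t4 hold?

4

$t4=6
$t6=3
$t4=6+17=23
$t4=23-8=15
$t4=15%7=1
$t6=3+1=4
cmp $t6, 9  (cmp 4,9)
blt loop: taken
$t4=1+17=18
$t4=18-8=10
$t4=10%7=3
$t6=4+1=5
cmp $t6, 9  (cmp 5,9)
blt loop: taken
$t4=3+17=20
$t4=20-8=12
$t4=12%7=5
$t6=5+1=6
cmp $t6, 9  (cmp 6,9)
blt loop: taken
$t4=5+17=22
$t4=22-8=14
$t4=14%7=0
$t6=6+1=7
cmp $t6, 9  (cmp 7,9)
blt loop: taken
$t4=0+17=17
$t4=17-8=9
$t4=9%7=2
$t6=7+1=8
cmp $t6, 9  (cmp 8,9)
blt loop: taken
$t4=2+17=19
$t4=19-8=11
$t4=11%7=4
$t6=8+1=9
cmp $t6, 9  (cmp 9,9)
blt loop: not taken
halt.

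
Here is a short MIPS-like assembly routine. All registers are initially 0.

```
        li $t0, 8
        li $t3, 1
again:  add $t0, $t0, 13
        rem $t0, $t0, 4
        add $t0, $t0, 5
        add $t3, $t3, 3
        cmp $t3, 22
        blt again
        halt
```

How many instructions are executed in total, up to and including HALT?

after li $t0, 8: $t0=8
after li $t3, 1: $t3=1
after add $t0, $t0, 13: $t0=8+13=21
after rem $t0, $t0, 4: $t0=21%4=1
after add $t0, $t0, 5: $t0=1+5=6
after add $t3, $t3, 3: $t3=1+3=4
cmp $t3, 22  (cmp 4,22)
blt again: taken
after add $t0, $t0, 13: $t0=6+13=19
after rem $t0, $t0, 4: $t0=19%4=3
after add $t0, $t0, 5: $t0=3+5=8
after add $t3, $t3, 3: $t3=4+3=7
cmp $t3, 22  (cmp 7,22)
blt again: taken
after add $t0, $t0, 13: $t0=8+13=21
after rem $t0, $t0, 4: $t0=21%4=1
after add $t0, $t0, 5: $t0=1+5=6
after add $t3, $t3, 3: $t3=7+3=10
cmp $t3, 22  (cmp 10,22)
blt again: taken
after add $t0, $t0, 13: $t0=6+13=19
after rem $t0, $t0, 4: $t0=19%4=3
after add $t0, $t0, 5: $t0=3+5=8
after add $t3, $t3, 3: $t3=10+3=13
cmp $t3, 22  (cmp 13,22)
blt again: taken
after add $t0, $t0, 13: $t0=8+13=21
after rem $t0, $t0, 4: $t0=21%4=1
after add $t0, $t0, 5: $t0=1+5=6
after add $t3, $t3, 3: $t3=13+3=16
cmp $t3, 22  (cmp 16,22)
blt again: taken
after add $t0, $t0, 13: $t0=6+13=19
after rem $t0, $t0, 4: $t0=19%4=3
after add $t0, $t0, 5: $t0=3+5=8
after add $t3, $t3, 3: $t3=16+3=19
cmp $t3, 22  (cmp 19,22)
blt again: taken
after add $t0, $t0, 13: $t0=8+13=21
after rem $t0, $t0, 4: $t0=21%4=1
after add $t0, $t0, 5: $t0=1+5=6
after add $t3, $t3, 3: $t3=19+3=22
cmp $t3, 22  (cmp 22,22)
blt again: not taken
halt.
Total executed instructions: 45.

45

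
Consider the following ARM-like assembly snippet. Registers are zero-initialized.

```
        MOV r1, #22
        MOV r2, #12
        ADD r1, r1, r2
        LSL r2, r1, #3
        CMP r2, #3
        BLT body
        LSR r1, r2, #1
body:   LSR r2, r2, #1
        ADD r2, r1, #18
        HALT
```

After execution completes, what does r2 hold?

154

after MOV r1, #22: r1=22
after MOV r2, #12: r2=12
after ADD r1, r1, r2: r1=22+12=34
after LSL r2, r1, #3: r2=34<<3=272
CMP r2, #3  (cmp 272,3)
BLT body: not taken
after LSR r1, r2, #1: r1=272>>1=136
after LSR r2, r2, #1: r2=272>>1=136
after ADD r2, r1, #18: r2=136+18=154
halt.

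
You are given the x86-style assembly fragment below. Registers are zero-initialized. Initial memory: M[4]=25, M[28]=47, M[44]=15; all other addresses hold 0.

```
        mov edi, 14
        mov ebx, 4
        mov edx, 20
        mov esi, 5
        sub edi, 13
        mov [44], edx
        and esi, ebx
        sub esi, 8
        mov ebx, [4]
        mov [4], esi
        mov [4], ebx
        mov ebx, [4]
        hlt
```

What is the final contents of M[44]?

mov edi, 14 → edi=14
mov ebx, 4 → ebx=4
mov edx, 20 → edx=20
mov esi, 5 → esi=5
sub edi, 13 → edi=14-13=1
mov [44], edx → M[44]=20
and esi, ebx → esi=5&4=4
sub esi, 8 → esi=4-8=-4
mov ebx, [4] → ebx=M[4]=25
mov [4], esi → M[4]=-4
mov [4], ebx → M[4]=25
mov ebx, [4] → ebx=M[4]=25
halt.

20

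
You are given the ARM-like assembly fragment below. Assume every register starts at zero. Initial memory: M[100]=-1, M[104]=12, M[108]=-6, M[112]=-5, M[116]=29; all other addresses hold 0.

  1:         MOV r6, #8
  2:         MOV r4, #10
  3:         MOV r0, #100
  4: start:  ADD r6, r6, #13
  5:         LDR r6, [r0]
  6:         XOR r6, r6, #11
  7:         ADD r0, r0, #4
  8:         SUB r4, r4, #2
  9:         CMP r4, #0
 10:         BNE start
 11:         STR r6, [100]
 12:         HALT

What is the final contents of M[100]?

r6=8
r4=10
r0=100
r6=8+13=21
r6=M[100]=-1
r6=(-1)^11=-12
r0=100+4=104
r4=10-2=8
CMP r4, #0  (cmp 8,0)
BNE start: taken
r6=(-12)+13=1
r6=M[104]=12
r6=12^11=7
r0=104+4=108
r4=8-2=6
CMP r4, #0  (cmp 6,0)
BNE start: taken
r6=7+13=20
r6=M[108]=-6
r6=(-6)^11=-15
r0=108+4=112
r4=6-2=4
CMP r4, #0  (cmp 4,0)
BNE start: taken
r6=(-15)+13=-2
r6=M[112]=-5
r6=(-5)^11=-16
r0=112+4=116
r4=4-2=2
CMP r4, #0  (cmp 2,0)
BNE start: taken
r6=(-16)+13=-3
r6=M[116]=29
r6=29^11=22
r0=116+4=120
r4=2-2=0
CMP r4, #0  (cmp 0,0)
BNE start: not taken
STR r6, [100] → M[100]=22
halt.

22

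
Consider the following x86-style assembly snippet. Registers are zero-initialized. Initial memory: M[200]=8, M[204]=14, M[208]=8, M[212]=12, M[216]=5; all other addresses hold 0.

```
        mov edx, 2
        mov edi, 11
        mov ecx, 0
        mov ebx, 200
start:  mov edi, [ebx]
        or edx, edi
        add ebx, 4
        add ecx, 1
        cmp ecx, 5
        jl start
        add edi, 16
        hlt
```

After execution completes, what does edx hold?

15

after mov edx, 2: edx=2
after mov edi, 11: edi=11
after mov ecx, 0: ecx=0
after mov ebx, 200: ebx=200
after mov edi, [ebx]: edi=M[200]=8
after or edx, edi: edx=2|8=10
after add ebx, 4: ebx=200+4=204
after add ecx, 1: ecx=0+1=1
cmp ecx, 5  (cmp 1,5)
jl start: taken
after mov edi, [ebx]: edi=M[204]=14
after or edx, edi: edx=10|14=14
after add ebx, 4: ebx=204+4=208
after add ecx, 1: ecx=1+1=2
cmp ecx, 5  (cmp 2,5)
jl start: taken
after mov edi, [ebx]: edi=M[208]=8
after or edx, edi: edx=14|8=14
after add ebx, 4: ebx=208+4=212
after add ecx, 1: ecx=2+1=3
cmp ecx, 5  (cmp 3,5)
jl start: taken
after mov edi, [ebx]: edi=M[212]=12
after or edx, edi: edx=14|12=14
after add ebx, 4: ebx=212+4=216
after add ecx, 1: ecx=3+1=4
cmp ecx, 5  (cmp 4,5)
jl start: taken
after mov edi, [ebx]: edi=M[216]=5
after or edx, edi: edx=14|5=15
after add ebx, 4: ebx=216+4=220
after add ecx, 1: ecx=4+1=5
cmp ecx, 5  (cmp 5,5)
jl start: not taken
after add edi, 16: edi=5+16=21
halt.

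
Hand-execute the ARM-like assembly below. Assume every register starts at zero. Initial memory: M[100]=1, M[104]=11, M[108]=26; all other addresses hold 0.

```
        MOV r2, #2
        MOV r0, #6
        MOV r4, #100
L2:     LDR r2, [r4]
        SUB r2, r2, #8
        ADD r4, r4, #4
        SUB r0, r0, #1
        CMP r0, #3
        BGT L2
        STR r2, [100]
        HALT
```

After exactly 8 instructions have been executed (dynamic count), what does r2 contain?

-7

MOV r2, #2 → r2=2
MOV r0, #6 → r0=6
MOV r4, #100 → r4=100
LDR r2, [r4] → r2=M[100]=1
SUB r2, r2, #8 → r2=1-8=-7
ADD r4, r4, #4 → r4=100+4=104
SUB r0, r0, #1 → r0=6-1=5
CMP r0, #3  (cmp 5,3)
After step 8: r2 = -7.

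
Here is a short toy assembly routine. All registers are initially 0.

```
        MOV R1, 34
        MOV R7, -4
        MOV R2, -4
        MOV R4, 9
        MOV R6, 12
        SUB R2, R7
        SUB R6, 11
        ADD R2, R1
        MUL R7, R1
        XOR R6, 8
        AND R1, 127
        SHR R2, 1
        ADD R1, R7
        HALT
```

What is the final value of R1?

after MOV R1, 34: R1=34
after MOV R7, -4: R7=-4
after MOV R2, -4: R2=-4
after MOV R4, 9: R4=9
after MOV R6, 12: R6=12
after SUB R2, R7: R2=(-4)-(-4)=0
after SUB R6, 11: R6=12-11=1
after ADD R2, R1: R2=0+34=34
after MUL R7, R1: R7=(-4)*34=-136
after XOR R6, 8: R6=1^8=9
after AND R1, 127: R1=34&127=34
after SHR R2, 1: R2=34>>1=17
after ADD R1, R7: R1=34+(-136)=-102
halt.

-102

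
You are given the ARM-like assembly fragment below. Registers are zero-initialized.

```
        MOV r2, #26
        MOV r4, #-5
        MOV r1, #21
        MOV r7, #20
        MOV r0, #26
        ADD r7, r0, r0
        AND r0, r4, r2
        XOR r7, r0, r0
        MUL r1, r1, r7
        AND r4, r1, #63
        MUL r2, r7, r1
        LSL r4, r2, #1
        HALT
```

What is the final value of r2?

MOV r2, #26 → r2=26
MOV r4, #-5 → r4=-5
MOV r1, #21 → r1=21
MOV r7, #20 → r7=20
MOV r0, #26 → r0=26
ADD r7, r0, r0 → r7=26+26=52
AND r0, r4, r2 → r0=(-5)&26=26
XOR r7, r0, r0 → r7=26^26=0
MUL r1, r1, r7 → r1=21*0=0
AND r4, r1, #63 → r4=0&63=0
MUL r2, r7, r1 → r2=0*0=0
LSL r4, r2, #1 → r4=0<<1=0
halt.

0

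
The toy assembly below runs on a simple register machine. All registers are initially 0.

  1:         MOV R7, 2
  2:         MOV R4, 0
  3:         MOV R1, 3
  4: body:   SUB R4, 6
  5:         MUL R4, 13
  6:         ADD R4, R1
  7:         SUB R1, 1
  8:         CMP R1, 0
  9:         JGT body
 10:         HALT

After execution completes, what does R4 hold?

R7=2
R4=0
R1=3
R4=0-6=-6
R4=(-6)*13=-78
R4=(-78)+3=-75
R1=3-1=2
CMP R1, 0  (cmp 2,0)
JGT body: taken
R4=(-75)-6=-81
R4=(-81)*13=-1053
R4=(-1053)+2=-1051
R1=2-1=1
CMP R1, 0  (cmp 1,0)
JGT body: taken
R4=(-1051)-6=-1057
R4=(-1057)*13=-13741
R4=(-13741)+1=-13740
R1=1-1=0
CMP R1, 0  (cmp 0,0)
JGT body: not taken
halt.

-13740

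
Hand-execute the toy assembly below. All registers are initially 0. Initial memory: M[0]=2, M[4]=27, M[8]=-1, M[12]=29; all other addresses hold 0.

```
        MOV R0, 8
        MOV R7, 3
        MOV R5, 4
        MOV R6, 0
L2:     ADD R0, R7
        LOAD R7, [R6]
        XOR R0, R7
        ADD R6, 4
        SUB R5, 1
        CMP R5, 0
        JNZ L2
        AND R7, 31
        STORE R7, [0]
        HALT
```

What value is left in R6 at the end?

after MOV R0, 8: R0=8
after MOV R7, 3: R7=3
after MOV R5, 4: R5=4
after MOV R6, 0: R6=0
after ADD R0, R7: R0=8+3=11
after LOAD R7, [R6]: R7=M[0]=2
after XOR R0, R7: R0=11^2=9
after ADD R6, 4: R6=0+4=4
after SUB R5, 1: R5=4-1=3
CMP R5, 0  (cmp 3,0)
JNZ L2: taken
after ADD R0, R7: R0=9+2=11
after LOAD R7, [R6]: R7=M[4]=27
after XOR R0, R7: R0=11^27=16
after ADD R6, 4: R6=4+4=8
after SUB R5, 1: R5=3-1=2
CMP R5, 0  (cmp 2,0)
JNZ L2: taken
after ADD R0, R7: R0=16+27=43
after LOAD R7, [R6]: R7=M[8]=-1
after XOR R0, R7: R0=43^(-1)=-44
after ADD R6, 4: R6=8+4=12
after SUB R5, 1: R5=2-1=1
CMP R5, 0  (cmp 1,0)
JNZ L2: taken
after ADD R0, R7: R0=(-44)+(-1)=-45
after LOAD R7, [R6]: R7=M[12]=29
after XOR R0, R7: R0=(-45)^29=-50
after ADD R6, 4: R6=12+4=16
after SUB R5, 1: R5=1-1=0
CMP R5, 0  (cmp 0,0)
JNZ L2: not taken
after AND R7, 31: R7=29&31=29
STORE R7, [0] → M[0]=29
halt.

16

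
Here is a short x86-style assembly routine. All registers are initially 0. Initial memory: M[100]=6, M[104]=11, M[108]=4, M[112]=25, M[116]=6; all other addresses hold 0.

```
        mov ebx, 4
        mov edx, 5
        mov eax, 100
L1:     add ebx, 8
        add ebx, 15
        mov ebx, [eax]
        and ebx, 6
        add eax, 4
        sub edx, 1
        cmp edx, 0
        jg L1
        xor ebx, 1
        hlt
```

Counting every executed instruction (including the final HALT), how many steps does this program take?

after mov ebx, 4: ebx=4
after mov edx, 5: edx=5
after mov eax, 100: eax=100
after add ebx, 8: ebx=4+8=12
after add ebx, 15: ebx=12+15=27
after mov ebx, [eax]: ebx=M[100]=6
after and ebx, 6: ebx=6&6=6
after add eax, 4: eax=100+4=104
after sub edx, 1: edx=5-1=4
cmp edx, 0  (cmp 4,0)
jg L1: taken
after add ebx, 8: ebx=6+8=14
after add ebx, 15: ebx=14+15=29
after mov ebx, [eax]: ebx=M[104]=11
after and ebx, 6: ebx=11&6=2
after add eax, 4: eax=104+4=108
after sub edx, 1: edx=4-1=3
cmp edx, 0  (cmp 3,0)
jg L1: taken
after add ebx, 8: ebx=2+8=10
after add ebx, 15: ebx=10+15=25
after mov ebx, [eax]: ebx=M[108]=4
after and ebx, 6: ebx=4&6=4
after add eax, 4: eax=108+4=112
after sub edx, 1: edx=3-1=2
cmp edx, 0  (cmp 2,0)
jg L1: taken
after add ebx, 8: ebx=4+8=12
after add ebx, 15: ebx=12+15=27
after mov ebx, [eax]: ebx=M[112]=25
after and ebx, 6: ebx=25&6=0
after add eax, 4: eax=112+4=116
after sub edx, 1: edx=2-1=1
cmp edx, 0  (cmp 1,0)
jg L1: taken
after add ebx, 8: ebx=0+8=8
after add ebx, 15: ebx=8+15=23
after mov ebx, [eax]: ebx=M[116]=6
after and ebx, 6: ebx=6&6=6
after add eax, 4: eax=116+4=120
after sub edx, 1: edx=1-1=0
cmp edx, 0  (cmp 0,0)
jg L1: not taken
after xor ebx, 1: ebx=6^1=7
halt.
Total executed instructions: 45.

45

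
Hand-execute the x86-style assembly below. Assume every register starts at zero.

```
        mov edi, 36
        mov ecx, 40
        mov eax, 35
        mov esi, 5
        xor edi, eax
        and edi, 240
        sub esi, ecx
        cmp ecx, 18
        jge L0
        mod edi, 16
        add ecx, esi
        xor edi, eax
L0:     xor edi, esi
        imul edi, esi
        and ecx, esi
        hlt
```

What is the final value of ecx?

8

mov edi, 36 → edi=36
mov ecx, 40 → ecx=40
mov eax, 35 → eax=35
mov esi, 5 → esi=5
xor edi, eax → edi=36^35=7
and edi, 240 → edi=7&240=0
sub esi, ecx → esi=5-40=-35
cmp ecx, 18  (cmp 40,18)
jge L0: taken
xor edi, esi → edi=0^(-35)=-35
imul edi, esi → edi=(-35)*(-35)=1225
and ecx, esi → ecx=40&(-35)=8
halt.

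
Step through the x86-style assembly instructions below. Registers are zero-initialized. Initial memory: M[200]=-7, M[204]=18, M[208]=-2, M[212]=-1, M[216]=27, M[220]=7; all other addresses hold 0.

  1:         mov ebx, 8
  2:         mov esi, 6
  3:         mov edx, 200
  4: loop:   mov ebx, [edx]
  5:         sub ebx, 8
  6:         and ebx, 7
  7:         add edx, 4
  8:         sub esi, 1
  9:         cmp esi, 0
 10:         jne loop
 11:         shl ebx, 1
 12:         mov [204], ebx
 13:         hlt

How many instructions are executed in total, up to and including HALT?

48

ebx=8
esi=6
edx=200
ebx=M[200]=-7
ebx=(-7)-8=-15
ebx=(-15)&7=1
edx=200+4=204
esi=6-1=5
cmp esi, 0  (cmp 5,0)
jne loop: taken
ebx=M[204]=18
ebx=18-8=10
ebx=10&7=2
edx=204+4=208
esi=5-1=4
cmp esi, 0  (cmp 4,0)
jne loop: taken
ebx=M[208]=-2
ebx=(-2)-8=-10
ebx=(-10)&7=6
edx=208+4=212
esi=4-1=3
cmp esi, 0  (cmp 3,0)
jne loop: taken
ebx=M[212]=-1
ebx=(-1)-8=-9
ebx=(-9)&7=7
edx=212+4=216
esi=3-1=2
cmp esi, 0  (cmp 2,0)
jne loop: taken
ebx=M[216]=27
ebx=27-8=19
ebx=19&7=3
edx=216+4=220
esi=2-1=1
cmp esi, 0  (cmp 1,0)
jne loop: taken
ebx=M[220]=7
ebx=7-8=-1
ebx=(-1)&7=7
edx=220+4=224
esi=1-1=0
cmp esi, 0  (cmp 0,0)
jne loop: not taken
ebx=7<<1=14
mov [204], ebx → M[204]=14
halt.
Total executed instructions: 48.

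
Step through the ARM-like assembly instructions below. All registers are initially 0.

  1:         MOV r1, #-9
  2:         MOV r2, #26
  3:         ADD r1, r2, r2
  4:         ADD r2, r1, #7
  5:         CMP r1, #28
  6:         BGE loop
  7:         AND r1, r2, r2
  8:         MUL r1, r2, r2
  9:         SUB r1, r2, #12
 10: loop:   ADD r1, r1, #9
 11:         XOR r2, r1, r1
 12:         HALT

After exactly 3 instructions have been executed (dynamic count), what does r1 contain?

r1=-9
r2=26
r1=26+26=52
After step 3: r1 = 52.

52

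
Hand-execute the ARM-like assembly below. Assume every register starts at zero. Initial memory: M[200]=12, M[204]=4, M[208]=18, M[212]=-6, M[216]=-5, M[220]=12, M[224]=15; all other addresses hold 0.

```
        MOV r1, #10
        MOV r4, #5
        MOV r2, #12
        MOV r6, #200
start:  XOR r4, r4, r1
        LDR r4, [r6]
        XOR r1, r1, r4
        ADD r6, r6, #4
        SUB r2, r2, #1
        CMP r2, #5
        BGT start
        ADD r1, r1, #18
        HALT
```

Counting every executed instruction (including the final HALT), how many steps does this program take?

MOV r1, #10 → r1=10
MOV r4, #5 → r4=5
MOV r2, #12 → r2=12
MOV r6, #200 → r6=200
XOR r4, r4, r1 → r4=5^10=15
LDR r4, [r6] → r4=M[200]=12
XOR r1, r1, r4 → r1=10^12=6
ADD r6, r6, #4 → r6=200+4=204
SUB r2, r2, #1 → r2=12-1=11
CMP r2, #5  (cmp 11,5)
BGT start: taken
XOR r4, r4, r1 → r4=12^6=10
LDR r4, [r6] → r4=M[204]=4
XOR r1, r1, r4 → r1=6^4=2
ADD r6, r6, #4 → r6=204+4=208
SUB r2, r2, #1 → r2=11-1=10
CMP r2, #5  (cmp 10,5)
BGT start: taken
XOR r4, r4, r1 → r4=4^2=6
LDR r4, [r6] → r4=M[208]=18
XOR r1, r1, r4 → r1=2^18=16
ADD r6, r6, #4 → r6=208+4=212
SUB r2, r2, #1 → r2=10-1=9
CMP r2, #5  (cmp 9,5)
BGT start: taken
XOR r4, r4, r1 → r4=18^16=2
LDR r4, [r6] → r4=M[212]=-6
XOR r1, r1, r4 → r1=16^(-6)=-22
ADD r6, r6, #4 → r6=212+4=216
SUB r2, r2, #1 → r2=9-1=8
CMP r2, #5  (cmp 8,5)
BGT start: taken
XOR r4, r4, r1 → r4=(-6)^(-22)=16
LDR r4, [r6] → r4=M[216]=-5
XOR r1, r1, r4 → r1=(-22)^(-5)=17
ADD r6, r6, #4 → r6=216+4=220
SUB r2, r2, #1 → r2=8-1=7
CMP r2, #5  (cmp 7,5)
BGT start: taken
XOR r4, r4, r1 → r4=(-5)^17=-22
LDR r4, [r6] → r4=M[220]=12
XOR r1, r1, r4 → r1=17^12=29
ADD r6, r6, #4 → r6=220+4=224
SUB r2, r2, #1 → r2=7-1=6
CMP r2, #5  (cmp 6,5)
BGT start: taken
XOR r4, r4, r1 → r4=12^29=17
LDR r4, [r6] → r4=M[224]=15
XOR r1, r1, r4 → r1=29^15=18
ADD r6, r6, #4 → r6=224+4=228
SUB r2, r2, #1 → r2=6-1=5
CMP r2, #5  (cmp 5,5)
BGT start: not taken
ADD r1, r1, #18 → r1=18+18=36
halt.
Total executed instructions: 55.

55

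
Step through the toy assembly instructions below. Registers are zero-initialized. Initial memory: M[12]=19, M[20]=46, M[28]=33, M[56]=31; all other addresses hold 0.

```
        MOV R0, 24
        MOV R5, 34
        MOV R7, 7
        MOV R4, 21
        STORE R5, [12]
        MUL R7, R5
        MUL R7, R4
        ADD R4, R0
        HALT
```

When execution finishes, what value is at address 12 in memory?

34

MOV R0, 24 → R0=24
MOV R5, 34 → R5=34
MOV R7, 7 → R7=7
MOV R4, 21 → R4=21
STORE R5, [12] → M[12]=34
MUL R7, R5 → R7=7*34=238
MUL R7, R4 → R7=238*21=4998
ADD R4, R0 → R4=21+24=45
halt.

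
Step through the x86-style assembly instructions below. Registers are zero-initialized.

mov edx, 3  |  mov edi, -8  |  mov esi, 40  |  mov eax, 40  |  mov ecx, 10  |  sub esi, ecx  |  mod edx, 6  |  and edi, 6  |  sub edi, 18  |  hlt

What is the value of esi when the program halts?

30

after mov edx, 3: edx=3
after mov edi, -8: edi=-8
after mov esi, 40: esi=40
after mov eax, 40: eax=40
after mov ecx, 10: ecx=10
after sub esi, ecx: esi=40-10=30
after mod edx, 6: edx=3%6=3
after and edi, 6: edi=(-8)&6=0
after sub edi, 18: edi=0-18=-18
halt.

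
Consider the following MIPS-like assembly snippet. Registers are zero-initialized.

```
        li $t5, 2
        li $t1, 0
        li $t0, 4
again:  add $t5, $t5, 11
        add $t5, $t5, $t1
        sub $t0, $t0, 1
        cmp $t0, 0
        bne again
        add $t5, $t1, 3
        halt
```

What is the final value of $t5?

3

li $t5, 2 → $t5=2
li $t1, 0 → $t1=0
li $t0, 4 → $t0=4
add $t5, $t5, 11 → $t5=2+11=13
add $t5, $t5, $t1 → $t5=13+0=13
sub $t0, $t0, 1 → $t0=4-1=3
cmp $t0, 0  (cmp 3,0)
bne again: taken
add $t5, $t5, 11 → $t5=13+11=24
add $t5, $t5, $t1 → $t5=24+0=24
sub $t0, $t0, 1 → $t0=3-1=2
cmp $t0, 0  (cmp 2,0)
bne again: taken
add $t5, $t5, 11 → $t5=24+11=35
add $t5, $t5, $t1 → $t5=35+0=35
sub $t0, $t0, 1 → $t0=2-1=1
cmp $t0, 0  (cmp 1,0)
bne again: taken
add $t5, $t5, 11 → $t5=35+11=46
add $t5, $t5, $t1 → $t5=46+0=46
sub $t0, $t0, 1 → $t0=1-1=0
cmp $t0, 0  (cmp 0,0)
bne again: not taken
add $t5, $t1, 3 → $t5=0+3=3
halt.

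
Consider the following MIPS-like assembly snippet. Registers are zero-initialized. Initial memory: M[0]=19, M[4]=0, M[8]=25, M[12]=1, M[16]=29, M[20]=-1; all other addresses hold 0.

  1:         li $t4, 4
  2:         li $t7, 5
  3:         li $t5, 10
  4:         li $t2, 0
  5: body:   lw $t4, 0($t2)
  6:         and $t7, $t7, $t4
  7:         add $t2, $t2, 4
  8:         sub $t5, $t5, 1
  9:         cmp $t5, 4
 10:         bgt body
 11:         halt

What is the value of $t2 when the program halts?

24

after li $t4, 4: $t4=4
after li $t7, 5: $t7=5
after li $t5, 10: $t5=10
after li $t2, 0: $t2=0
after lw $t4, 0($t2): $t4=M[0]=19
after and $t7, $t7, $t4: $t7=5&19=1
after add $t2, $t2, 4: $t2=0+4=4
after sub $t5, $t5, 1: $t5=10-1=9
cmp $t5, 4  (cmp 9,4)
bgt body: taken
after lw $t4, 0($t2): $t4=M[4]=0
after and $t7, $t7, $t4: $t7=1&0=0
after add $t2, $t2, 4: $t2=4+4=8
after sub $t5, $t5, 1: $t5=9-1=8
cmp $t5, 4  (cmp 8,4)
bgt body: taken
after lw $t4, 0($t2): $t4=M[8]=25
after and $t7, $t7, $t4: $t7=0&25=0
after add $t2, $t2, 4: $t2=8+4=12
after sub $t5, $t5, 1: $t5=8-1=7
cmp $t5, 4  (cmp 7,4)
bgt body: taken
after lw $t4, 0($t2): $t4=M[12]=1
after and $t7, $t7, $t4: $t7=0&1=0
after add $t2, $t2, 4: $t2=12+4=16
after sub $t5, $t5, 1: $t5=7-1=6
cmp $t5, 4  (cmp 6,4)
bgt body: taken
after lw $t4, 0($t2): $t4=M[16]=29
after and $t7, $t7, $t4: $t7=0&29=0
after add $t2, $t2, 4: $t2=16+4=20
after sub $t5, $t5, 1: $t5=6-1=5
cmp $t5, 4  (cmp 5,4)
bgt body: taken
after lw $t4, 0($t2): $t4=M[20]=-1
after and $t7, $t7, $t4: $t7=0&(-1)=0
after add $t2, $t2, 4: $t2=20+4=24
after sub $t5, $t5, 1: $t5=5-1=4
cmp $t5, 4  (cmp 4,4)
bgt body: not taken
halt.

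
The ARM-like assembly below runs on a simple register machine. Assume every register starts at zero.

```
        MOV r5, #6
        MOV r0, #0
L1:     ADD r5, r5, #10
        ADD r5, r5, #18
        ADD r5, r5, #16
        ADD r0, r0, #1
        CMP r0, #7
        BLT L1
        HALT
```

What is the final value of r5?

after MOV r5, #6: r5=6
after MOV r0, #0: r0=0
after ADD r5, r5, #10: r5=6+10=16
after ADD r5, r5, #18: r5=16+18=34
after ADD r5, r5, #16: r5=34+16=50
after ADD r0, r0, #1: r0=0+1=1
CMP r0, #7  (cmp 1,7)
BLT L1: taken
after ADD r5, r5, #10: r5=50+10=60
after ADD r5, r5, #18: r5=60+18=78
after ADD r5, r5, #16: r5=78+16=94
after ADD r0, r0, #1: r0=1+1=2
CMP r0, #7  (cmp 2,7)
BLT L1: taken
after ADD r5, r5, #10: r5=94+10=104
after ADD r5, r5, #18: r5=104+18=122
after ADD r5, r5, #16: r5=122+16=138
after ADD r0, r0, #1: r0=2+1=3
CMP r0, #7  (cmp 3,7)
BLT L1: taken
after ADD r5, r5, #10: r5=138+10=148
after ADD r5, r5, #18: r5=148+18=166
after ADD r5, r5, #16: r5=166+16=182
after ADD r0, r0, #1: r0=3+1=4
CMP r0, #7  (cmp 4,7)
BLT L1: taken
after ADD r5, r5, #10: r5=182+10=192
after ADD r5, r5, #18: r5=192+18=210
after ADD r5, r5, #16: r5=210+16=226
after ADD r0, r0, #1: r0=4+1=5
CMP r0, #7  (cmp 5,7)
BLT L1: taken
after ADD r5, r5, #10: r5=226+10=236
after ADD r5, r5, #18: r5=236+18=254
after ADD r5, r5, #16: r5=254+16=270
after ADD r0, r0, #1: r0=5+1=6
CMP r0, #7  (cmp 6,7)
BLT L1: taken
after ADD r5, r5, #10: r5=270+10=280
after ADD r5, r5, #18: r5=280+18=298
after ADD r5, r5, #16: r5=298+16=314
after ADD r0, r0, #1: r0=6+1=7
CMP r0, #7  (cmp 7,7)
BLT L1: not taken
halt.

314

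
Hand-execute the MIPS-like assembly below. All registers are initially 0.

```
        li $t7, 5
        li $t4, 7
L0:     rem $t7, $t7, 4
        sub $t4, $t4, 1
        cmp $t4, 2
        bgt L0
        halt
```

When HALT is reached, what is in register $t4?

2

li $t7, 5 → $t7=5
li $t4, 7 → $t4=7
rem $t7, $t7, 4 → $t7=5%4=1
sub $t4, $t4, 1 → $t4=7-1=6
cmp $t4, 2  (cmp 6,2)
bgt L0: taken
rem $t7, $t7, 4 → $t7=1%4=1
sub $t4, $t4, 1 → $t4=6-1=5
cmp $t4, 2  (cmp 5,2)
bgt L0: taken
rem $t7, $t7, 4 → $t7=1%4=1
sub $t4, $t4, 1 → $t4=5-1=4
cmp $t4, 2  (cmp 4,2)
bgt L0: taken
rem $t7, $t7, 4 → $t7=1%4=1
sub $t4, $t4, 1 → $t4=4-1=3
cmp $t4, 2  (cmp 3,2)
bgt L0: taken
rem $t7, $t7, 4 → $t7=1%4=1
sub $t4, $t4, 1 → $t4=3-1=2
cmp $t4, 2  (cmp 2,2)
bgt L0: not taken
halt.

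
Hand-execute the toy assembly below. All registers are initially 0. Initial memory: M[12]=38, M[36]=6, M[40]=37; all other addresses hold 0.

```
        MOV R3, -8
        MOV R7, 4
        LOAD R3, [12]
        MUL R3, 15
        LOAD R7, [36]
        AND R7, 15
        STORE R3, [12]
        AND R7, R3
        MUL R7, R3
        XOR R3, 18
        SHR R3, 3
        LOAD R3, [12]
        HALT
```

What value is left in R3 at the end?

570

R3=-8
R7=4
R3=M[12]=38
R3=38*15=570
R7=M[36]=6
R7=6&15=6
STORE R3, [12] → M[12]=570
R7=6&570=2
R7=2*570=1140
R3=570^18=552
R3=552>>3=69
R3=M[12]=570
halt.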